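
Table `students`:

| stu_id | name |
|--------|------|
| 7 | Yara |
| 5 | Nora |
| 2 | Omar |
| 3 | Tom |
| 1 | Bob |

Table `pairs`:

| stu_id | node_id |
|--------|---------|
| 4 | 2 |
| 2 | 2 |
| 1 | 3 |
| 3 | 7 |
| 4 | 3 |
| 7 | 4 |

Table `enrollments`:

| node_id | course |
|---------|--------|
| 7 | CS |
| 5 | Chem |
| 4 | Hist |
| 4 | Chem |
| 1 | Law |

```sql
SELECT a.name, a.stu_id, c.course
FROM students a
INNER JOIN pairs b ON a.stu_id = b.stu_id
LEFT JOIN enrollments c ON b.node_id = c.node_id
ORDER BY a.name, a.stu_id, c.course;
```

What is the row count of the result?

5

Evaluate left to right. First `students a INNER JOIN pairs b` on stu_id: 4 row(s).
Then LEFT JOIN `enrollments c` on node_id: each of those 4 rows is kept; rows whose b.node_id has no match in c get NULL for c's columns.
Result: 5 row(s).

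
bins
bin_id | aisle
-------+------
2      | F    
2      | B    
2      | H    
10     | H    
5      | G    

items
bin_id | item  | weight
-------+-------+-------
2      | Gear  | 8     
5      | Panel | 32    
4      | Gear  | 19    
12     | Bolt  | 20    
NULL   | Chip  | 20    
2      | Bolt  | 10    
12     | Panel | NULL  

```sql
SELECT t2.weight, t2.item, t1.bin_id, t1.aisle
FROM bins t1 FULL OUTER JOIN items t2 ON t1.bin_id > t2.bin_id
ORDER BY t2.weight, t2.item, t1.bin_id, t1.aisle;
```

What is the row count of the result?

13

FULL OUTER JOIN keeps every row from both sides; unmatched rows get NULL for the other side's columns.
Matching on t1.bin_id > t2.bin_id. A NULL in a compared column never satisfies the condition.
- t1[0] bin_id=2 → no match; kept with NULLs on the t2 side.
- t1[1] bin_id=2 → no match; kept with NULLs on the t2 side.
- t1[2] bin_id=2 → no match; kept with NULLs on the t2 side.
- t1[3] bin_id=10 → 4 match(es) in t2 → 4 row(s).
- t1[4] bin_id=5 → 3 match(es) in t2 → 3 row(s).
- 3 row(s) from t2 found no t1 partner → padded with NULL.
Total: 7 matched + 6 padded = 13 rows.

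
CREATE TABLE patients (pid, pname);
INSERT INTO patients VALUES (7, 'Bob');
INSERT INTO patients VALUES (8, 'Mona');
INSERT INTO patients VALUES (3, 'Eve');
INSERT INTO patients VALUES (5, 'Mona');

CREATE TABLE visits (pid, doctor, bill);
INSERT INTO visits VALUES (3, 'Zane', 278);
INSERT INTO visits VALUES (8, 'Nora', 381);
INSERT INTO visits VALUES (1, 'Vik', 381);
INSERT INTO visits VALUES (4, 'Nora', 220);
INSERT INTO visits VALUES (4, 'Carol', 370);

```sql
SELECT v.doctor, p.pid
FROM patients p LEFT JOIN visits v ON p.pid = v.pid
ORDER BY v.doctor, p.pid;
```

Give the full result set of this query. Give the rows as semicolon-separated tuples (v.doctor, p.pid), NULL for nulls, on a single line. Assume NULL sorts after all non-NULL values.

(Nora, 8); (Zane, 3); (NULL, 5); (NULL, 7)

LEFT JOIN keeps every row from `patients`; unmatched rows get NULL for `visits`'s columns.
Matching on p.pid = v.pid.
- pid=7: no v row matches, row kept with v columns NULL.
- pid=8: 1 matching v row(s), so 1 row(s) emitted.
- pid=3: 1 matching v row(s), so 1 row(s) emitted.
- pid=5: no v row matches, row kept with v columns NULL.
After projecting and ordering:
v.doctor | p.pid
Nora | 8
Zane | 3
NULL | 5
NULL | 7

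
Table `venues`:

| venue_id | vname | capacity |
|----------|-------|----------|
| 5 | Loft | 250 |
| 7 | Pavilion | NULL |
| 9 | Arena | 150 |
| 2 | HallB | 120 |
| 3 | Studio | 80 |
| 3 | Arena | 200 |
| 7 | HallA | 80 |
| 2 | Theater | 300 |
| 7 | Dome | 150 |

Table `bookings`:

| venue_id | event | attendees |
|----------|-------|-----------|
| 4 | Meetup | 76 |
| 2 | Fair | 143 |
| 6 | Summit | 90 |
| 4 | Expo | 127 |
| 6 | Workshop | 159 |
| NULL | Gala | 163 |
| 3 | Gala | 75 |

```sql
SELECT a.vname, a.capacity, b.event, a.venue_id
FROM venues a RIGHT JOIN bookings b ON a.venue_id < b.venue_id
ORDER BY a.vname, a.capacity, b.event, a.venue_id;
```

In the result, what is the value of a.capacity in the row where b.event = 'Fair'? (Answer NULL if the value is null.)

NULL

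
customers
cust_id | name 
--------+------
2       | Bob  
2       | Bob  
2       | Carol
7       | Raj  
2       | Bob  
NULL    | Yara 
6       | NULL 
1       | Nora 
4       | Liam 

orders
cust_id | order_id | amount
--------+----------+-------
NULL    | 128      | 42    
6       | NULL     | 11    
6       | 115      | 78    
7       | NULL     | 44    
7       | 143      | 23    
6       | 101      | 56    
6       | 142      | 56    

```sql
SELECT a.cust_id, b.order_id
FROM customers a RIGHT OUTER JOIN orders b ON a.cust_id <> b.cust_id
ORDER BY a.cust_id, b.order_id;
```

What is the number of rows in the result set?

43

RIGHT JOIN keeps every row from `orders`; unmatched rows get NULL for `customers`'s columns.
Matching on a.cust_id <> b.cust_id. A NULL in a compared column never satisfies the condition.
Matched pairs: 42; unmatched b rows kept: 1.
Total: 42 matched + 1 padded = 43 rows.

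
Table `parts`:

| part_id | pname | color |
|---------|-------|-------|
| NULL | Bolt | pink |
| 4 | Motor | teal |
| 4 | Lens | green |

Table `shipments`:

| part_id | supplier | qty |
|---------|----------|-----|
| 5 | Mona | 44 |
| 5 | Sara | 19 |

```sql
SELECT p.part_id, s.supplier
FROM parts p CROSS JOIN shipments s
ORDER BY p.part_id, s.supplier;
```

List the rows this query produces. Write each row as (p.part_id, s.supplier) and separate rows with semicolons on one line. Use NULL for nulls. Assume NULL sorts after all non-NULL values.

(4, Mona); (4, Mona); (4, Sara); (4, Sara); (NULL, Mona); (NULL, Sara)

CROSS JOIN pairs every row of `parts` with every row of `shipments`: 3 × 2 = 6 rows.
After projecting and ordering:
p.part_id | s.supplier
4 | Mona
4 | Mona
4 | Sara
4 | Sara
NULL | Mona
NULL | Sara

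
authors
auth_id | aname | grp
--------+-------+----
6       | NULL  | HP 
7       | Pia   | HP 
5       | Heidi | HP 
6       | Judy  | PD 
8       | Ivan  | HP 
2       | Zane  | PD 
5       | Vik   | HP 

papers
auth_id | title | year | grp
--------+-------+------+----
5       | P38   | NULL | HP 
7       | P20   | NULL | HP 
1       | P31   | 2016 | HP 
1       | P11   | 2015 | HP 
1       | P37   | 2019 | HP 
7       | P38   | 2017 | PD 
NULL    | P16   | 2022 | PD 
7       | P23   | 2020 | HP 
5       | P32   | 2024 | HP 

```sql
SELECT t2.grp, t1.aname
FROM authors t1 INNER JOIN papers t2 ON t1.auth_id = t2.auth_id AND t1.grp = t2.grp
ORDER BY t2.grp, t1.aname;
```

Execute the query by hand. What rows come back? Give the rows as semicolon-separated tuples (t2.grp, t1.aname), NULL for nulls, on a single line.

(HP, Heidi); (HP, Heidi); (HP, Pia); (HP, Pia); (HP, Vik); (HP, Vik)

INNER JOIN keeps only pairs where the ON condition holds.
Matching on t1.auth_id = t2.auth_id AND t1.grp = t2.grp. A NULL in a compared column never satisfies the condition.
- t1[0] auth_id=6, grp=HP → no match; dropped.
- t1[1] auth_id=7, grp=HP → 2 match(es) in t2 → 2 row(s).
- t1[2] auth_id=5, grp=HP → 2 match(es) in t2 → 2 row(s).
- t1[3] auth_id=6, grp=PD → no match; dropped.
- t1[4] auth_id=8, grp=HP → no match; dropped.
- t1[5] auth_id=2, grp=PD → no match; dropped.
- t1[6] auth_id=5, grp=HP → 2 match(es) in t2 → 2 row(s).
After projecting and ordering:
t2.grp | t1.aname
HP | Heidi
HP | Heidi
HP | Pia
HP | Pia
HP | Vik
HP | Vik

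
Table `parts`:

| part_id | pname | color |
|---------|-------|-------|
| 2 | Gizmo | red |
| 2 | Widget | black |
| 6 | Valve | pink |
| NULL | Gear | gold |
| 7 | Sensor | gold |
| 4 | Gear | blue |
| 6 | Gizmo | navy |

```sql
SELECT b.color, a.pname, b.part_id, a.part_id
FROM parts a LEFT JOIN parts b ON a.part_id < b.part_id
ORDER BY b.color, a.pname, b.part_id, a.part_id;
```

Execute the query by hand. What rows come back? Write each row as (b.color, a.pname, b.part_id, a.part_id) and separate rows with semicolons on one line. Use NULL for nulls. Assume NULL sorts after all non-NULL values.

LEFT JOIN keeps every row from `parts a`; unmatched rows get NULL for `parts b`'s columns.
Matching on a.part_id < b.part_id. A NULL in a compared column never satisfies the condition.
- a[0] part_id=2 → 4 match(es) in b → 4 row(s).
- a[1] part_id=2 → 4 match(es) in b → 4 row(s).
- a[2] part_id=6 → 1 match(es) in b → 1 row(s).
- a[3] part_id=NULL → no match; kept with NULLs on the b side.
- a[4] part_id=7 → no match; kept with NULLs on the b side.
- a[5] part_id=4 → 3 match(es) in b → 3 row(s).
- a[6] part_id=6 → 1 match(es) in b → 1 row(s).

(blue, Gizmo, 4, 2); (blue, Widget, 4, 2); (gold, Gear, 7, 4); (gold, Gizmo, 7, 2); (gold, Gizmo, 7, 6); (gold, Valve, 7, 6); (gold, Widget, 7, 2); (navy, Gear, 6, 4); (navy, Gizmo, 6, 2); (navy, Widget, 6, 2); (pink, Gear, 6, 4); (pink, Gizmo, 6, 2); (pink, Widget, 6, 2); (NULL, Gear, NULL, NULL); (NULL, Sensor, NULL, 7)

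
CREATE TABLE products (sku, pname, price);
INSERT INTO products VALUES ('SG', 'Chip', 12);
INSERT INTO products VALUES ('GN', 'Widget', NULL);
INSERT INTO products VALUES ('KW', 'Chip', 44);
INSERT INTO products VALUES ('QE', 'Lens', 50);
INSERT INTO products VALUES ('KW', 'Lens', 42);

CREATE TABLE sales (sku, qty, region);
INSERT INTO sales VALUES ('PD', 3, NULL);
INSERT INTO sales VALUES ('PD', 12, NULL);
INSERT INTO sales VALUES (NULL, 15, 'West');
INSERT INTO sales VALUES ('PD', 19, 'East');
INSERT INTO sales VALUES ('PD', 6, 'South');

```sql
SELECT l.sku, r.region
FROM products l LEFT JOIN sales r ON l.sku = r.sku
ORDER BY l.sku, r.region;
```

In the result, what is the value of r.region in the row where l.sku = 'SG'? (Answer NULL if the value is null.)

LEFT JOIN keeps every row from `products`; unmatched rows get NULL for `sales`'s columns.
Matching on l.sku = r.sku. A NULL in a compared column never satisfies the condition.
- l[0] sku=SG → no match; kept with NULLs on the r side.
- l[1] sku=GN → no match; kept with NULLs on the r side.
- l[2] sku=KW → no match; kept with NULLs on the r side.
- l[3] sku=QE → no match; kept with NULLs on the r side.
- l[4] sku=KW → no match; kept with NULLs on the r side.

NULL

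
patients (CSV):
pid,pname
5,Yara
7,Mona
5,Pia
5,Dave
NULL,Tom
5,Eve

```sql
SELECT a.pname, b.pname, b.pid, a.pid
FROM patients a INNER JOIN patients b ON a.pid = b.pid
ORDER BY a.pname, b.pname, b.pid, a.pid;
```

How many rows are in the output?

17

INNER JOIN keeps only pairs where the ON condition holds.
Matching on a.pid = b.pid. A NULL in a compared column never satisfies the condition.
- a row (pid=5): matches 4 b row(s) → 4 output row(s).
- a row (pid=7): matches 1 b row(s) → 1 output row(s).
- a row (pid=5): matches 4 b row(s) → 4 output row(s).
- a row (pid=5): matches 4 b row(s) → 4 output row(s).
- a row (pid=NULL): no match → dropped.
- a row (pid=5): matches 4 b row(s) → 4 output row(s).
Total: 17 rows.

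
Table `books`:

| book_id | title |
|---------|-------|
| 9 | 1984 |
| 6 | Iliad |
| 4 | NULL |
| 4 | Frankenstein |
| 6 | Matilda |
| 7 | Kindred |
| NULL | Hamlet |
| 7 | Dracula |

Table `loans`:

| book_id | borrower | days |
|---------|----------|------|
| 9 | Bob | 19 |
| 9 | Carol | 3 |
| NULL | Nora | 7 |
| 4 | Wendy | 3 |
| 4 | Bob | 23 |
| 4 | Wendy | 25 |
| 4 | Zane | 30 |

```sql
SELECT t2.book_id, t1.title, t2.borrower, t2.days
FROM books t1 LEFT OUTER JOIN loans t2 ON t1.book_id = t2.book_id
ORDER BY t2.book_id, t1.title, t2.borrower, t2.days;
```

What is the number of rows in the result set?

15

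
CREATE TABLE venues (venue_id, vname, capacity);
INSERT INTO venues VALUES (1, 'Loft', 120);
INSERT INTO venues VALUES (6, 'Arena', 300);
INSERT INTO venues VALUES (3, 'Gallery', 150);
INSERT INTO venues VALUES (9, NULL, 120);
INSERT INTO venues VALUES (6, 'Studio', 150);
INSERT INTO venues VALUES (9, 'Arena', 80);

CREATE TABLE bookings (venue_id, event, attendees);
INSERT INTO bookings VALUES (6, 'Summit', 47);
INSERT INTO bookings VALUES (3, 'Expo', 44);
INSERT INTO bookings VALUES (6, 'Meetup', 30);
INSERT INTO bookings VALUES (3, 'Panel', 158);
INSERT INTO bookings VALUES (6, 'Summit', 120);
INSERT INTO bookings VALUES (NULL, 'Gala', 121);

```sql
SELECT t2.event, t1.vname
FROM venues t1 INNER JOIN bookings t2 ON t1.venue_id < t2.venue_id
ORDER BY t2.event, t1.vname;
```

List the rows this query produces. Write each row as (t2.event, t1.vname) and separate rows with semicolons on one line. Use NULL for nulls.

INNER JOIN keeps only pairs where the ON condition holds.
Matching on t1.venue_id < t2.venue_id. A NULL in a compared column never satisfies the condition.
Matched pairs: 8.

(Expo, Loft); (Meetup, Gallery); (Meetup, Loft); (Panel, Loft); (Summit, Gallery); (Summit, Gallery); (Summit, Loft); (Summit, Loft)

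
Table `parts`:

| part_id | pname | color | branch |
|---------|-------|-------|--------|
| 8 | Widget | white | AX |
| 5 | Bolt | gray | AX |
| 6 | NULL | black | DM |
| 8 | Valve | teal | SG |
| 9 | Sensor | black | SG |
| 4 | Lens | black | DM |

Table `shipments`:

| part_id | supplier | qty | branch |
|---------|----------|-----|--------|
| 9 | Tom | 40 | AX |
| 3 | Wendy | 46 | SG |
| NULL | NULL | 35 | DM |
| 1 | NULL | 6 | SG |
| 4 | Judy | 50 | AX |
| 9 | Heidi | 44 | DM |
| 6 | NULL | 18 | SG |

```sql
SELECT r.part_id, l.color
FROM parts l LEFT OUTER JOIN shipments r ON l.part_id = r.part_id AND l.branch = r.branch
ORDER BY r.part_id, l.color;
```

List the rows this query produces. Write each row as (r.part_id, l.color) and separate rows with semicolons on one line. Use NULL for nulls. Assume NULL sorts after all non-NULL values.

(NULL, black); (NULL, black); (NULL, black); (NULL, gray); (NULL, teal); (NULL, white)

LEFT JOIN keeps every row from `parts`; unmatched rows get NULL for `shipments`'s columns.
Matching on l.part_id = r.part_id AND l.branch = r.branch. A NULL in a compared column never satisfies the condition.
- l[0] part_id=8, branch=AX → no match; kept with NULLs on the r side.
- l[1] part_id=5, branch=AX → no match; kept with NULLs on the r side.
- l[2] part_id=6, branch=DM → no match; kept with NULLs on the r side.
- l[3] part_id=8, branch=SG → no match; kept with NULLs on the r side.
- l[4] part_id=9, branch=SG → no match; kept with NULLs on the r side.
- l[5] part_id=4, branch=DM → no match; kept with NULLs on the r side.
After projecting and ordering:
r.part_id | l.color
NULL | black
NULL | black
NULL | black
NULL | gray
NULL | teal
NULL | white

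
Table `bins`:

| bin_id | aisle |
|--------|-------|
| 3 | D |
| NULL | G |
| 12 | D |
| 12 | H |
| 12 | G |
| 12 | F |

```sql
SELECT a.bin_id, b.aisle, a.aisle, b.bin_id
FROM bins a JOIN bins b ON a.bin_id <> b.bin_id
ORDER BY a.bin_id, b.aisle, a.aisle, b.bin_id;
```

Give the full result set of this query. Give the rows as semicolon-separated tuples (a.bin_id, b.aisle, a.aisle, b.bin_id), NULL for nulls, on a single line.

(3, D, D, 12); (3, F, D, 12); (3, G, D, 12); (3, H, D, 12); (12, D, D, 3); (12, D, F, 3); (12, D, G, 3); (12, D, H, 3)

INNER JOIN keeps only pairs where the ON condition holds.
Matching on a.bin_id <> b.bin_id. A NULL in a compared column never satisfies the condition.
- bin_id=3: 4 matching b row(s), so 4 row(s) emitted.
- bin_id=NULL: no matching b row, dropped.
- bin_id=12: 1 matching b row(s), so 1 row(s) emitted.
- bin_id=12: 1 matching b row(s), so 1 row(s) emitted.
- bin_id=12: 1 matching b row(s), so 1 row(s) emitted.
- bin_id=12: 1 matching b row(s), so 1 row(s) emitted.
After projecting and ordering:
a.bin_id | b.aisle | a.aisle | b.bin_id
3 | D | D | 12
3 | F | D | 12
3 | G | D | 12
3 | H | D | 12
12 | D | D | 3
12 | D | F | 3
12 | D | G | 3
12 | D | H | 3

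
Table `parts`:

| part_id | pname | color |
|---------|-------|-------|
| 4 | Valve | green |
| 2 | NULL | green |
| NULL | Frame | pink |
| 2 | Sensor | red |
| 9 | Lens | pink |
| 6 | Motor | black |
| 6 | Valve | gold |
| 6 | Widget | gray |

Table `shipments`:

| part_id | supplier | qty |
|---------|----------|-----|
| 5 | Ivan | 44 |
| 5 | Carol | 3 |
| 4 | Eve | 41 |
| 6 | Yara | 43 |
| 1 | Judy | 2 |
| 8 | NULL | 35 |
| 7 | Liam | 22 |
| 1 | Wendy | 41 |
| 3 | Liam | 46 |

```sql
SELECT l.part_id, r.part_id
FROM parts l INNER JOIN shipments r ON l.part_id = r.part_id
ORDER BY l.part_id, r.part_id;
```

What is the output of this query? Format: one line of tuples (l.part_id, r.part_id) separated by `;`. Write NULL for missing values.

INNER JOIN keeps only pairs where the ON condition holds.
Matching on l.part_id = r.part_id. A NULL in a compared column never satisfies the condition.
- l (part_id=4) pairs with 1 row(s) of r.
- l (part_id=2) has no partner → excluded.
- l (part_id=NULL) has no partner → excluded.
- l (part_id=2) has no partner → excluded.
- l (part_id=9) has no partner → excluded.
- l (part_id=6) pairs with 1 row(s) of r.
- l (part_id=6) pairs with 1 row(s) of r.
- l (part_id=6) pairs with 1 row(s) of r.
After projecting and ordering:
l.part_id | r.part_id
4 | 4
6 | 6
6 | 6
6 | 6

(4, 4); (6, 6); (6, 6); (6, 6)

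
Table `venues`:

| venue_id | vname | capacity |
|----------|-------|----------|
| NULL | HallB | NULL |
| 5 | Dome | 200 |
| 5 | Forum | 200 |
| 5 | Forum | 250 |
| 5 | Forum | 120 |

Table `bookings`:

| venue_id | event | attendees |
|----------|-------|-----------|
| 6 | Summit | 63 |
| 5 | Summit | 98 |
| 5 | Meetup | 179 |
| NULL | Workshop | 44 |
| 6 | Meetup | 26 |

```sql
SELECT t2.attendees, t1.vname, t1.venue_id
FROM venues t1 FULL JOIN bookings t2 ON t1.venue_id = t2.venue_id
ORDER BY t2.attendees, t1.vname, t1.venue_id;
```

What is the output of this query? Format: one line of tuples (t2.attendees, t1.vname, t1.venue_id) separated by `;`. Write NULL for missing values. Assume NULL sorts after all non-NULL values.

FULL OUTER JOIN keeps every row from both sides; unmatched rows get NULL for the other side's columns.
Matching on t1.venue_id = t2.venue_id. A NULL in a compared column never satisfies the condition.
- venue_id=NULL: no t2 row matches, row kept with t2 columns NULL.
- venue_id=5: 2 matching t2 row(s), so 2 row(s) emitted.
- venue_id=5: 2 matching t2 row(s), so 2 row(s) emitted.
- venue_id=5: 2 matching t2 row(s), so 2 row(s) emitted.
- venue_id=5: 2 matching t2 row(s), so 2 row(s) emitted.
- 3 row(s) from t2 found no t1 partner → padded with NULL.

(26, NULL, NULL); (44, NULL, NULL); (63, NULL, NULL); (98, Dome, 5); (98, Forum, 5); (98, Forum, 5); (98, Forum, 5); (179, Dome, 5); (179, Forum, 5); (179, Forum, 5); (179, Forum, 5); (NULL, HallB, NULL)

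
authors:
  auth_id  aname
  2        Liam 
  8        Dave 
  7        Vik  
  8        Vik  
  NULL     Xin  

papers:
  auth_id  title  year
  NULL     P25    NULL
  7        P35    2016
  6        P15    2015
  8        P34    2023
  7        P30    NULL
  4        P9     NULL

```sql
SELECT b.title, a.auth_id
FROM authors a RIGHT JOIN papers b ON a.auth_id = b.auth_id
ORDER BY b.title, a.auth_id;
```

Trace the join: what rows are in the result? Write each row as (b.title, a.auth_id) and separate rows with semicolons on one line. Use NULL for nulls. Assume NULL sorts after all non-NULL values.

(P15, NULL); (P25, NULL); (P30, 7); (P34, 8); (P34, 8); (P35, 7); (P9, NULL)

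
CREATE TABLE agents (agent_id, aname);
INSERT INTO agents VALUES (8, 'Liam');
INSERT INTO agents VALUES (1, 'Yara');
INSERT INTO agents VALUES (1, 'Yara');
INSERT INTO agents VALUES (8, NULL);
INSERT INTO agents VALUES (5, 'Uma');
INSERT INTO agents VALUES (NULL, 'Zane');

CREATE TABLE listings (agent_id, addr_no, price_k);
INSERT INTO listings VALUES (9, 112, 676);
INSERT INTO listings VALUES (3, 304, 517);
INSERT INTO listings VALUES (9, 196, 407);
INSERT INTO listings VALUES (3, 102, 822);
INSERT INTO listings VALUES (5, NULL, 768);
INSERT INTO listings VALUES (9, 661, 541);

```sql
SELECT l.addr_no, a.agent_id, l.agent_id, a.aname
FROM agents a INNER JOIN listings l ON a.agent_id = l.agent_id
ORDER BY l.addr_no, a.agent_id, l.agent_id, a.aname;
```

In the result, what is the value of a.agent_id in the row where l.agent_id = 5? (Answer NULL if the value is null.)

5

INNER JOIN keeps only pairs where the ON condition holds.
Matching on a.agent_id = l.agent_id. A NULL in a compared column never satisfies the condition.
- a (agent_id=8) has no partner → excluded.
- a (agent_id=1) has no partner → excluded.
- a (agent_id=1) has no partner → excluded.
- a (agent_id=8) has no partner → excluded.
- a (agent_id=5) pairs with 1 row(s) of l.
- a (agent_id=NULL) has no partner → excluded.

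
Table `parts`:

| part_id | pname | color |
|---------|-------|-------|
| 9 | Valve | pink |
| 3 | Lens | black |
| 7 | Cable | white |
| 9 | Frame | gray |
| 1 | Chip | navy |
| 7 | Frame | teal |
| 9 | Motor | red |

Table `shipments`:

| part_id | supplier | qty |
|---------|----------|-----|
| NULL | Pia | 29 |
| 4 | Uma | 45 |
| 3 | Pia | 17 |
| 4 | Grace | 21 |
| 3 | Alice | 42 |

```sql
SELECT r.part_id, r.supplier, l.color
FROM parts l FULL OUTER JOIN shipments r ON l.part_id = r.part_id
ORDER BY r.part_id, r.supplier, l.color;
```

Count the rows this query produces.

11

FULL OUTER JOIN keeps every row from both sides; unmatched rows get NULL for the other side's columns.
Matching on l.part_id = r.part_id. A NULL in a compared column never satisfies the condition.
- part_id=9: no r row matches, row kept with r columns NULL.
- part_id=3: 2 matching r row(s), so 2 row(s) emitted.
- part_id=7: no r row matches, row kept with r columns NULL.
- part_id=9: no r row matches, row kept with r columns NULL.
- part_id=1: no r row matches, row kept with r columns NULL.
- part_id=7: no r row matches, row kept with r columns NULL.
- part_id=9: no r row matches, row kept with r columns NULL.
- plus 3 unmatched r row(s), each kept with NULL l columns.
Total: 2 matched + 9 padded = 11 rows.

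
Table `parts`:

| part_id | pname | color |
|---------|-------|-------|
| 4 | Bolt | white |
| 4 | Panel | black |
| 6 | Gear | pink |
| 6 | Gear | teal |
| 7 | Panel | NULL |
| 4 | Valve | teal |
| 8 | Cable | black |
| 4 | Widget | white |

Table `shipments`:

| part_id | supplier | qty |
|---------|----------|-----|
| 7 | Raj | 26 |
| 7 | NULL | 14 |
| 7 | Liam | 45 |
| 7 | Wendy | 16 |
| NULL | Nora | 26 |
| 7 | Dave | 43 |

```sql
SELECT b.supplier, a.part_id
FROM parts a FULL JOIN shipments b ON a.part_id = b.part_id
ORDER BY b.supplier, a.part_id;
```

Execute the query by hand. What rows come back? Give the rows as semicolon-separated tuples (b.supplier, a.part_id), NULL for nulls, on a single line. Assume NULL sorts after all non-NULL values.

FULL OUTER JOIN keeps every row from both sides; unmatched rows get NULL for the other side's columns.
Matching on a.part_id = b.part_id. A NULL in a compared column never satisfies the condition.
- a row (part_id=4): no match → kept, b columns NULL.
- a row (part_id=4): no match → kept, b columns NULL.
- a row (part_id=6): no match → kept, b columns NULL.
- a row (part_id=6): no match → kept, b columns NULL.
- a row (part_id=7): matches 5 b row(s) → 5 output row(s).
- a row (part_id=4): no match → kept, b columns NULL.
- a row (part_id=8): no match → kept, b columns NULL.
- a row (part_id=4): no match → kept, b columns NULL.
- 1 b row(s) had no a match → kept, a columns NULL.

(Dave, 7); (Liam, 7); (Nora, NULL); (Raj, 7); (Wendy, 7); (NULL, 4); (NULL, 4); (NULL, 4); (NULL, 4); (NULL, 6); (NULL, 6); (NULL, 7); (NULL, 8)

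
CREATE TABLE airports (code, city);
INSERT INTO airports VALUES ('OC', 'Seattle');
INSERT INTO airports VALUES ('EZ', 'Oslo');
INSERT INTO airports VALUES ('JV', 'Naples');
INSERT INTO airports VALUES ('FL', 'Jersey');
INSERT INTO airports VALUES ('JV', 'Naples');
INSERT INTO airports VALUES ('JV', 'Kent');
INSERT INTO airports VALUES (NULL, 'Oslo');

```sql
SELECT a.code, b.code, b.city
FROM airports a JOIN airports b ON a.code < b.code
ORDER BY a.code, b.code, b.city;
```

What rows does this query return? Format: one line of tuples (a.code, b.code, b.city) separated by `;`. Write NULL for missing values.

INNER JOIN keeps only pairs where the ON condition holds.
Matching on a.code < b.code. A NULL in a compared column never satisfies the condition.
Matched pairs: 12.

(EZ, FL, Jersey); (EZ, JV, Kent); (EZ, JV, Naples); (EZ, JV, Naples); (EZ, OC, Seattle); (FL, JV, Kent); (FL, JV, Naples); (FL, JV, Naples); (FL, OC, Seattle); (JV, OC, Seattle); (JV, OC, Seattle); (JV, OC, Seattle)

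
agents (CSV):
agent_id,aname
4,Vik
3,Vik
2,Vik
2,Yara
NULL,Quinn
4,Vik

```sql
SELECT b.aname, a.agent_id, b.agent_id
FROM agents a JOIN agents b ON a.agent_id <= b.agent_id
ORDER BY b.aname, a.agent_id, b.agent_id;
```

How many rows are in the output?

17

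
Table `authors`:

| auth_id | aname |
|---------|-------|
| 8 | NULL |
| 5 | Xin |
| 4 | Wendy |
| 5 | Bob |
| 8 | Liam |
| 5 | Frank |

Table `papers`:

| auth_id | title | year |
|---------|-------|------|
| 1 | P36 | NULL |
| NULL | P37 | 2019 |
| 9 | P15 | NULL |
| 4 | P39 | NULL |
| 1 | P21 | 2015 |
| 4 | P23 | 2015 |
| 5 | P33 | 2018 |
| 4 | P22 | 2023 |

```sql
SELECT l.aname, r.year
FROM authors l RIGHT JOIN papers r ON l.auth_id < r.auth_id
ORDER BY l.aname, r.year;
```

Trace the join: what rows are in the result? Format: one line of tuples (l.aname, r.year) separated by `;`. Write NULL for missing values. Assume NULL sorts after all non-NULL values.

(Bob, NULL); (Frank, NULL); (Liam, NULL); (Wendy, 2018); (Wendy, NULL); (Xin, NULL); (NULL, 2015); (NULL, 2015); (NULL, 2019); (NULL, 2023); (NULL, NULL); (NULL, NULL); (NULL, NULL)

RIGHT JOIN keeps every row from `papers`; unmatched rows get NULL for `authors`'s columns.
Matching on l.auth_id < r.auth_id. A NULL in a compared column never satisfies the condition.
Matched pairs: 7; unmatched r rows kept: 6.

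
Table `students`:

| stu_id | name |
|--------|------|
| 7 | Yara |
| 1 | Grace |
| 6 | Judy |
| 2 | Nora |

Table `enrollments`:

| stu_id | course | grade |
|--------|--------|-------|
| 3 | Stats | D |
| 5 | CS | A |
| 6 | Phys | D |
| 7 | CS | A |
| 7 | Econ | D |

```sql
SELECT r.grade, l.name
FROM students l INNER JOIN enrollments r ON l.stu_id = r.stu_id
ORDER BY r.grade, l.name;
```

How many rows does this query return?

3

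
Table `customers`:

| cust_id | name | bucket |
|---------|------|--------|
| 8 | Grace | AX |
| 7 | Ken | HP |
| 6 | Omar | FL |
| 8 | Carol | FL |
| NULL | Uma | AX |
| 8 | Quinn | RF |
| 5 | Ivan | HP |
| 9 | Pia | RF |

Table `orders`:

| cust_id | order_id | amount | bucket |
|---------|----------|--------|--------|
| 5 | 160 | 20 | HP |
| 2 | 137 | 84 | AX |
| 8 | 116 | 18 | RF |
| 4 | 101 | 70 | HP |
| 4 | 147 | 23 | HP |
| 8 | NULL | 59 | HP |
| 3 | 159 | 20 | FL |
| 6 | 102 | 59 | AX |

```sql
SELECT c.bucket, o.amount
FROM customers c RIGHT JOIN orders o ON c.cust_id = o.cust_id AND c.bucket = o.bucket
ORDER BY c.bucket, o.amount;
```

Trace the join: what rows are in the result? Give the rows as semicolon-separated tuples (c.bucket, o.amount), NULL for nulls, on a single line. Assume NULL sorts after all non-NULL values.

(HP, 20); (RF, 18); (NULL, 20); (NULL, 23); (NULL, 59); (NULL, 59); (NULL, 70); (NULL, 84)

RIGHT JOIN keeps every row from `orders`; unmatched rows get NULL for `customers`'s columns.
Matching on c.cust_id = o.cust_id AND c.bucket = o.bucket. A NULL in a compared column never satisfies the condition.
Matched pairs: 2; unmatched o rows kept: 6.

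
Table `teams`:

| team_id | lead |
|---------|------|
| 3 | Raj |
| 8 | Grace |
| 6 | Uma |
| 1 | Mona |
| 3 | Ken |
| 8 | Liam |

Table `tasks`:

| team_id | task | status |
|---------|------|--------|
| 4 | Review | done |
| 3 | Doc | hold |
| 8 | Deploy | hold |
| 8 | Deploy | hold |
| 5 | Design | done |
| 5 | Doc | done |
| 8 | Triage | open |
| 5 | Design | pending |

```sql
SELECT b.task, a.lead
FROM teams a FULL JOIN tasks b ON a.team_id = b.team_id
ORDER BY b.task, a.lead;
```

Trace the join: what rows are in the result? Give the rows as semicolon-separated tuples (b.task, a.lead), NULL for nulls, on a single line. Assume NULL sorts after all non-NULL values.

(Deploy, Grace); (Deploy, Grace); (Deploy, Liam); (Deploy, Liam); (Design, NULL); (Design, NULL); (Doc, Ken); (Doc, Raj); (Doc, NULL); (Review, NULL); (Triage, Grace); (Triage, Liam); (NULL, Mona); (NULL, Uma)

FULL OUTER JOIN keeps every row from both sides; unmatched rows get NULL for the other side's columns.
Matching on a.team_id = b.team_id.
- a (team_id=3) pairs with 1 row(s) of b.
- a (team_id=8) pairs with 3 row(s) of b.
- a (team_id=6) has no partner → padded with NULL.
- a (team_id=1) has no partner → padded with NULL.
- a (team_id=3) pairs with 1 row(s) of b.
- a (team_id=8) pairs with 3 row(s) of b.
- plus 4 unmatched b row(s), each kept with NULL a columns.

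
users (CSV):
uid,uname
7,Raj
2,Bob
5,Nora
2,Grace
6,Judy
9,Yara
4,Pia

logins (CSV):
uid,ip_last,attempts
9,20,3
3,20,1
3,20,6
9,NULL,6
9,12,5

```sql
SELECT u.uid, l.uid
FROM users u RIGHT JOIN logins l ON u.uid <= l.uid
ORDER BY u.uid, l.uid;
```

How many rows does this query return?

25

RIGHT JOIN keeps every row from `logins`; unmatched rows get NULL for `users`'s columns.
Matching on u.uid <= l.uid.
- uid=7: 3 matching l row(s), so 3 row(s) emitted.
- uid=2: 5 matching l row(s), so 5 row(s) emitted.
- uid=5: 3 matching l row(s), so 3 row(s) emitted.
- uid=2: 5 matching l row(s), so 5 row(s) emitted.
- uid=6: 3 matching l row(s), so 3 row(s) emitted.
- uid=9: 3 matching l row(s), so 3 row(s) emitted.
- uid=4: 3 matching l row(s), so 3 row(s) emitted.
- every l row matched at least one u row.
Total: 25 rows.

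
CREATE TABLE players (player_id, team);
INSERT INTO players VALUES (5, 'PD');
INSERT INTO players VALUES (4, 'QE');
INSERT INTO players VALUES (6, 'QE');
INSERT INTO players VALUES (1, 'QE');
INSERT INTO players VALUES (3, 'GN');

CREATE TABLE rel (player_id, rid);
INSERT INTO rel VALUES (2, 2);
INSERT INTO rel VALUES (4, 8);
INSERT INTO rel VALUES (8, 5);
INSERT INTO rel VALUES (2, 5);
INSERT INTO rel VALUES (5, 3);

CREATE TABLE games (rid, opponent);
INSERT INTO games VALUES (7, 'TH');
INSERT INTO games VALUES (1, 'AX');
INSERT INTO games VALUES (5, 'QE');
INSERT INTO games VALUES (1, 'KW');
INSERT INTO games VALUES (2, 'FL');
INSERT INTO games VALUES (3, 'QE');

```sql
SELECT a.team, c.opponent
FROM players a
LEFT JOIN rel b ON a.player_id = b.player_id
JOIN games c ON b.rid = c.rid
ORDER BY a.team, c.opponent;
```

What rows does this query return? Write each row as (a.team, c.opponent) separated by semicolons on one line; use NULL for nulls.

(PD, QE)

Step 1 — a LEFT JOIN b on player_id → 5 row(s).
Then INNER JOIN `games c` on rid: keep only rows whose b.rid appears in c.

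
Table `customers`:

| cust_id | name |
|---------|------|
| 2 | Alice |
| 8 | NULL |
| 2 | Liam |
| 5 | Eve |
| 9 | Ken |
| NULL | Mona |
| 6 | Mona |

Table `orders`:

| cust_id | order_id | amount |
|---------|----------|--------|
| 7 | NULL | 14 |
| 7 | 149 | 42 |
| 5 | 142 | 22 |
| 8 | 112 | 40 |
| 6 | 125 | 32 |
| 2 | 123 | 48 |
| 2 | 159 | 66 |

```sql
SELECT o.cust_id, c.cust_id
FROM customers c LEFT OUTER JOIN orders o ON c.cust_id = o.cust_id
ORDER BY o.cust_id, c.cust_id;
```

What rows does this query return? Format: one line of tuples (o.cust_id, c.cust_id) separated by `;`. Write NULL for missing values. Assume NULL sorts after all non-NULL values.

(2, 2); (2, 2); (2, 2); (2, 2); (5, 5); (6, 6); (8, 8); (NULL, 9); (NULL, NULL)

LEFT JOIN keeps every row from `customers`; unmatched rows get NULL for `orders`'s columns.
Matching on c.cust_id = o.cust_id. A NULL in a compared column never satisfies the condition.
Matched pairs: 7; unmatched c rows kept: 2.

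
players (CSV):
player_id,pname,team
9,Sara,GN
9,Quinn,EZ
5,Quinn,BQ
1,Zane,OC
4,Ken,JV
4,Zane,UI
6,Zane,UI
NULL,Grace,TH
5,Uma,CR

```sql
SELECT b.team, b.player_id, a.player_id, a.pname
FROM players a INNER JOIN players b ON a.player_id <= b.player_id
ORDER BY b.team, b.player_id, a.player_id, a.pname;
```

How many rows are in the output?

INNER JOIN keeps only pairs where the ON condition holds.
Matching on a.player_id <= b.player_id. A NULL in a compared column never satisfies the condition.
- player_id=9: 2 matching b row(s), so 2 row(s) emitted.
- player_id=9: 2 matching b row(s), so 2 row(s) emitted.
- player_id=5: 5 matching b row(s), so 5 row(s) emitted.
- player_id=1: 8 matching b row(s), so 8 row(s) emitted.
- player_id=4: 7 matching b row(s), so 7 row(s) emitted.
- player_id=4: 7 matching b row(s), so 7 row(s) emitted.
- player_id=6: 3 matching b row(s), so 3 row(s) emitted.
- player_id=NULL: no matching b row, dropped.
- player_id=5: 5 matching b row(s), so 5 row(s) emitted.
Total: 39 rows.

39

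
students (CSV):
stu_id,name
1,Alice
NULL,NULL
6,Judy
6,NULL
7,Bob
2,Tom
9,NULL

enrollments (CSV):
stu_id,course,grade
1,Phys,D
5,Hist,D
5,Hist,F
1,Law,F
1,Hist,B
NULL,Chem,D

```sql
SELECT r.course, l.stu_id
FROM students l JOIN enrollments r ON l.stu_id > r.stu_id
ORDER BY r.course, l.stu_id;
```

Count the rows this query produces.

INNER JOIN keeps only pairs where the ON condition holds.
Matching on l.stu_id > r.stu_id. A NULL in a compared column never satisfies the condition.
- stu_id=1: no matching r row, dropped.
- stu_id=NULL: no matching r row, dropped.
- stu_id=6: 5 matching r row(s), so 5 row(s) emitted.
- stu_id=6: 5 matching r row(s), so 5 row(s) emitted.
- stu_id=7: 5 matching r row(s), so 5 row(s) emitted.
- stu_id=2: 3 matching r row(s), so 3 row(s) emitted.
- stu_id=9: 5 matching r row(s), so 5 row(s) emitted.
Total: 23 rows.

23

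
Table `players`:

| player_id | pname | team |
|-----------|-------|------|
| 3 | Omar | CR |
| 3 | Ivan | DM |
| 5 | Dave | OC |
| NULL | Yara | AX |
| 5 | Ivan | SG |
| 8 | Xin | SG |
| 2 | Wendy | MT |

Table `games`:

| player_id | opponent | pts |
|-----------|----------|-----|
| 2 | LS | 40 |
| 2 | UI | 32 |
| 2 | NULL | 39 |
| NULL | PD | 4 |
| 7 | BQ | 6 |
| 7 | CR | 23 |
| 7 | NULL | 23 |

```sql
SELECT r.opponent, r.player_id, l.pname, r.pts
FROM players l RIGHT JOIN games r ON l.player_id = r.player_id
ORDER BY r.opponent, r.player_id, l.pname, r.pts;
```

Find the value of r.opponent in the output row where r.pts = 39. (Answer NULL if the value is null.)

RIGHT JOIN keeps every row from `games`; unmatched rows get NULL for `players`'s columns.
Matching on l.player_id = r.player_id. A NULL in a compared column never satisfies the condition.
- l row (player_id=3): no match.
- l row (player_id=3): no match.
- l row (player_id=5): no match.
- l row (player_id=NULL): no match.
- l row (player_id=5): no match.
- l row (player_id=8): no match.
- l row (player_id=2): matches 3 r row(s) → 3 output row(s).
- 4 r row(s) had no l match → kept, l columns NULL.

NULL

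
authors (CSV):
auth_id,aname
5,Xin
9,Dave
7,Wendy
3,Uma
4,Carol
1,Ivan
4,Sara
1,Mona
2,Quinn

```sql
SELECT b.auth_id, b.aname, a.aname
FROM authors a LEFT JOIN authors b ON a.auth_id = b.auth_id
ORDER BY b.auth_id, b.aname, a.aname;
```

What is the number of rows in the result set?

13

LEFT JOIN keeps every row from `authors a`; unmatched rows get NULL for `authors b`'s columns.
Matching on a.auth_id = b.auth_id.
- a (auth_id=5) pairs with 1 row(s) of b.
- a (auth_id=9) pairs with 1 row(s) of b.
- a (auth_id=7) pairs with 1 row(s) of b.
- a (auth_id=3) pairs with 1 row(s) of b.
- a (auth_id=4) pairs with 2 row(s) of b.
- a (auth_id=1) pairs with 2 row(s) of b.
- a (auth_id=4) pairs with 2 row(s) of b.
- a (auth_id=1) pairs with 2 row(s) of b.
- a (auth_id=2) pairs with 1 row(s) of b.
Total: 13 rows.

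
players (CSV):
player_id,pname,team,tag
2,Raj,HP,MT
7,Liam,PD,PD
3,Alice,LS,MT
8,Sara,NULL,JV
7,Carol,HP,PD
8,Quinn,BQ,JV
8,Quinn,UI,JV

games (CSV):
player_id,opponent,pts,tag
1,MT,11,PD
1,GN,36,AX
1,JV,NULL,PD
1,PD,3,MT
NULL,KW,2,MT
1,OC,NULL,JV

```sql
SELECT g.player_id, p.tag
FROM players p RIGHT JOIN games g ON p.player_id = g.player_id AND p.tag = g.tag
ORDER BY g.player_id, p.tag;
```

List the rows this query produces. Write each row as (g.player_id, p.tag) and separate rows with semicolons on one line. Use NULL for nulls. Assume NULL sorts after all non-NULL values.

(1, NULL); (1, NULL); (1, NULL); (1, NULL); (1, NULL); (NULL, NULL)

RIGHT JOIN keeps every row from `games`; unmatched rows get NULL for `players`'s columns.
Matching on p.player_id = g.player_id AND p.tag = g.tag. A NULL in a compared column never satisfies the condition.
- p (player_id=2, tag=MT) has no partner in g.
- p (player_id=7, tag=PD) has no partner in g.
- p (player_id=3, tag=MT) has no partner in g.
- p (player_id=8, tag=JV) has no partner in g.
- p (player_id=7, tag=PD) has no partner in g.
- p (player_id=8, tag=JV) has no partner in g.
- p (player_id=8, tag=JV) has no partner in g.
- plus 6 unmatched g row(s), each kept with NULL p columns.
After projecting and ordering:
g.player_id | p.tag
1 | NULL
1 | NULL
1 | NULL
1 | NULL
1 | NULL
NULL | NULL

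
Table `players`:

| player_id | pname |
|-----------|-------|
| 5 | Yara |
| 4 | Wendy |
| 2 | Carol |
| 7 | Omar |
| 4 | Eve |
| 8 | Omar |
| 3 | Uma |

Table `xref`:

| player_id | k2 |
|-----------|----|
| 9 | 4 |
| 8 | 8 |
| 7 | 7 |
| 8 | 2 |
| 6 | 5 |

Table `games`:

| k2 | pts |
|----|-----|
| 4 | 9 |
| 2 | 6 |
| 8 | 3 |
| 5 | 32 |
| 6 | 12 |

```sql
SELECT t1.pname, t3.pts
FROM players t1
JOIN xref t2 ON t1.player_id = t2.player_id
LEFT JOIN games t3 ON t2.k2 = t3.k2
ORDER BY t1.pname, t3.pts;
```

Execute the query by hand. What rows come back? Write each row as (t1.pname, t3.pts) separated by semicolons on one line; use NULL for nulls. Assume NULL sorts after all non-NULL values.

(Omar, 3); (Omar, 6); (Omar, NULL)

Evaluate left to right. First `players t1 INNER JOIN xref t2` on player_id: 3 row(s).
Then LEFT JOIN `games t3` on k2: each of those 3 rows is kept; rows whose t2.k2 has no match in t3 get NULL for t3's columns.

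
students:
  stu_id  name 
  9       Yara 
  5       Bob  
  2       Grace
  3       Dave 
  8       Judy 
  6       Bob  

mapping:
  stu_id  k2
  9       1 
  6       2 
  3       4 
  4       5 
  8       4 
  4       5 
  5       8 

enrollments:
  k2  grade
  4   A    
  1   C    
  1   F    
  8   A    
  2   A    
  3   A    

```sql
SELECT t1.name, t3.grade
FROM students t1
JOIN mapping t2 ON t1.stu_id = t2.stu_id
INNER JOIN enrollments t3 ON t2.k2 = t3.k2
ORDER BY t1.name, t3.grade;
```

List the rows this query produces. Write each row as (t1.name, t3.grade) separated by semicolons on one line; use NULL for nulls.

(Bob, A); (Bob, A); (Dave, A); (Judy, A); (Yara, C); (Yara, F)

Step 1 — t1 INNER JOIN t2 on stu_id → 5 row(s).
Then INNER JOIN `enrollments t3` on k2: keep only rows whose t2.k2 appears in t3.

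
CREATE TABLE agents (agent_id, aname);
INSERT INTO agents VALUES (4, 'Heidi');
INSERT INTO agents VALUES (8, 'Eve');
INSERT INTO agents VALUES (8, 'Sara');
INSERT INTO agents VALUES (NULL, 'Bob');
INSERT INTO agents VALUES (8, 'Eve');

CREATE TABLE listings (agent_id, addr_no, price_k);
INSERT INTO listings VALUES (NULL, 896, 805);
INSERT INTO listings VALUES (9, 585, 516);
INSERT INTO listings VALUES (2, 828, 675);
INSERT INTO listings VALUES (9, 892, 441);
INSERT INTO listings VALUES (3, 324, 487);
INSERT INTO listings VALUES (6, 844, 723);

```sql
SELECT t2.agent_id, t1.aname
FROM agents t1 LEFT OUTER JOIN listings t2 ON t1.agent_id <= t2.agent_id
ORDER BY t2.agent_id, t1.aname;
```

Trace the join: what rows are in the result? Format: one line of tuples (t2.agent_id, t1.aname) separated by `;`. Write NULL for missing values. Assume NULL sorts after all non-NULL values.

(6, Heidi); (9, Eve); (9, Eve); (9, Eve); (9, Eve); (9, Heidi); (9, Heidi); (9, Sara); (9, Sara); (NULL, Bob)

LEFT JOIN keeps every row from `agents`; unmatched rows get NULL for `listings`'s columns.
Matching on t1.agent_id <= t2.agent_id. A NULL in a compared column never satisfies the condition.
Matched pairs: 9; unmatched t1 rows kept: 1.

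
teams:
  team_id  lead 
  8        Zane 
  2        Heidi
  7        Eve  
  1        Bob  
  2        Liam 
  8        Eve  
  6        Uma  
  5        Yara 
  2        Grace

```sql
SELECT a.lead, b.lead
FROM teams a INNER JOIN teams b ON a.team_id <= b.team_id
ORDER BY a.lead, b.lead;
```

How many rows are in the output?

49

INNER JOIN keeps only pairs where the ON condition holds.
Matching on a.team_id <= b.team_id.
Matched pairs: 49.
Total: 49 rows.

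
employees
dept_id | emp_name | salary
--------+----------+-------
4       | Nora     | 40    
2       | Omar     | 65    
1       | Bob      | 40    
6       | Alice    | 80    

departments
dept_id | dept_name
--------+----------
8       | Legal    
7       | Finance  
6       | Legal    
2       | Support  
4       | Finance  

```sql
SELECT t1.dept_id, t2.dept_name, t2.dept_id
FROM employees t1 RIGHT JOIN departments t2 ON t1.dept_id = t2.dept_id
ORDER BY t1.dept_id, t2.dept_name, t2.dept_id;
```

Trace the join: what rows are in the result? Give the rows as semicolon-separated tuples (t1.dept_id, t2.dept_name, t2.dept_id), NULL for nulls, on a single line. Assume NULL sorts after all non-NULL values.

(2, Support, 2); (4, Finance, 4); (6, Legal, 6); (NULL, Finance, 7); (NULL, Legal, 8)

RIGHT JOIN keeps every row from `departments`; unmatched rows get NULL for `employees`'s columns.
Matching on t1.dept_id = t2.dept_id.
- t1 row (dept_id=4): matches 1 t2 row(s) → 1 output row(s).
- t1 row (dept_id=2): matches 1 t2 row(s) → 1 output row(s).
- t1 row (dept_id=1): no match.
- t1 row (dept_id=6): matches 1 t2 row(s) → 1 output row(s).
- 2 row(s) from t2 found no t1 partner → padded with NULL.
After projecting and ordering:
t1.dept_id | t2.dept_name | t2.dept_id
2 | Support | 2
4 | Finance | 4
6 | Legal | 6
NULL | Finance | 7
NULL | Legal | 8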